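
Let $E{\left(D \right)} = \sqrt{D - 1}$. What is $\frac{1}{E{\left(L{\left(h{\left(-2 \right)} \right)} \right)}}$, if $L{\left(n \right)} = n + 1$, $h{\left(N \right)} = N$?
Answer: $- \frac{i \sqrt{2}}{2} \approx - 0.70711 i$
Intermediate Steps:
$L{\left(n \right)} = 1 + n$
$E{\left(D \right)} = \sqrt{-1 + D}$
$\frac{1}{E{\left(L{\left(h{\left(-2 \right)} \right)} \right)}} = \frac{1}{\sqrt{-1 + \left(1 - 2\right)}} = \frac{1}{\sqrt{-1 - 1}} = \frac{1}{\sqrt{-2}} = \frac{1}{i \sqrt{2}} = - \frac{i \sqrt{2}}{2}$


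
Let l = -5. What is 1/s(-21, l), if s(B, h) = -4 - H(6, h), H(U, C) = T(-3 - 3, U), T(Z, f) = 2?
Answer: -⅙ ≈ -0.16667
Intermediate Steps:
H(U, C) = 2
s(B, h) = -6 (s(B, h) = -4 - 1*2 = -4 - 2 = -6)
1/s(-21, l) = 1/(-6) = -⅙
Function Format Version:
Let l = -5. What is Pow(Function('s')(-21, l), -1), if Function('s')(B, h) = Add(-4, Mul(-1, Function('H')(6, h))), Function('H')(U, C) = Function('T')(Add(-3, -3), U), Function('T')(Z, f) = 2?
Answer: Rational(-1, 6) ≈ -0.16667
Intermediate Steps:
Function('H')(U, C) = 2
Function('s')(B, h) = -6 (Function('s')(B, h) = Add(-4, Mul(-1, 2)) = Add(-4, -2) = -6)
Pow(Function('s')(-21, l), -1) = Pow(-6, -1) = Rational(-1, 6)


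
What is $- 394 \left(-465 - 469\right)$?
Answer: $367996$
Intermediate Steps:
$- 394 \left(-465 - 469\right) = \left(-394\right) \left(-934\right) = 367996$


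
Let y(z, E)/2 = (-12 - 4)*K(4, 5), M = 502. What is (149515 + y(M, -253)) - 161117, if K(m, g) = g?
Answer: -11762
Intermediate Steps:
y(z, E) = -160 (y(z, E) = 2*((-12 - 4)*5) = 2*(-16*5) = 2*(-80) = -160)
(149515 + y(M, -253)) - 161117 = (149515 - 160) - 161117 = 149355 - 161117 = -11762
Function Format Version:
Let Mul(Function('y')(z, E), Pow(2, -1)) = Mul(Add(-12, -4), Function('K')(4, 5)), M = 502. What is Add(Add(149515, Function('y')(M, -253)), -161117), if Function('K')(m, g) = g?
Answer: -11762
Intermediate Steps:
Function('y')(z, E) = -160 (Function('y')(z, E) = Mul(2, Mul(Add(-12, -4), 5)) = Mul(2, Mul(-16, 5)) = Mul(2, -80) = -160)
Add(Add(149515, Function('y')(M, -253)), -161117) = Add(Add(149515, -160), -161117) = Add(149355, -161117) = -11762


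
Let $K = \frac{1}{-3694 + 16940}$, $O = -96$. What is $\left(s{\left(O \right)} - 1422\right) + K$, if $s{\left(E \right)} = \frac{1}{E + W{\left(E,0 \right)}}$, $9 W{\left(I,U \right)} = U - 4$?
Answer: $- \frac{8174801581}{5748764} \approx -1422.0$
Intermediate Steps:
$W{\left(I,U \right)} = - \frac{4}{9} + \frac{U}{9}$ ($W{\left(I,U \right)} = \frac{U - 4}{9} = \frac{-4 + U}{9} = - \frac{4}{9} + \frac{U}{9}$)
$K = \frac{1}{13246} \approx 7.5495 \cdot 10^{-5}$
$s{\left(E \right)} = \frac{1}{- \frac{4}{9} + E}$ ($s{\left(E \right)} = \frac{1}{E + \left(- \frac{4}{9} + \frac{1}{9} \cdot 0\right)} = \frac{1}{E + \left(- \frac{4}{9} + 0\right)} = \frac{1}{E - \frac{4}{9}} = \frac{1}{- \frac{4}{9} + E}$)
$\left(s{\left(O \right)} - 1422\right) + K = \left(\frac{9}{-4 + 9 \left(-96\right)} - 1422\right) + \frac{1}{13246} = \left(\frac{9}{-4 - 864} - 1422\right) + \frac{1}{13246} = \left(\frac{9}{-868} - 1422\right) + \frac{1}{13246} = \left(9 \left(- \frac{1}{868}\right) - 1422\right) + \frac{1}{13246} = \left(- \frac{9}{868} - 1422\right) + \frac{1}{13246} = - \frac{1234305}{868} + \frac{1}{13246} = - \frac{8174801581}{5748764}$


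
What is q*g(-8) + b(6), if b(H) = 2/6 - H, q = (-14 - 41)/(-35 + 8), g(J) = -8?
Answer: -593/27 ≈ -21.963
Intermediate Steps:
q = 55/27 (q = -55/(-27) = -55*(-1/27) = 55/27 ≈ 2.0370)
b(H) = 1/3 - H (b(H) = 2*(1/6) - H = 1/3 - H)
q*g(-8) + b(6) = (55/27)*(-8) + (1/3 - 1*6) = -440/27 + (1/3 - 6) = -440/27 - 17/3 = -593/27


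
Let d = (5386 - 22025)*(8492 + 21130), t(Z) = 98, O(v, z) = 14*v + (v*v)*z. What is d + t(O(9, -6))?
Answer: -492880360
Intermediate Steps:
O(v, z) = 14*v + z*v² (O(v, z) = 14*v + v²*z = 14*v + z*v²)
d = -492880458 (d = -16639*29622 = -492880458)
d + t(O(9, -6)) = -492880458 + 98 = -492880360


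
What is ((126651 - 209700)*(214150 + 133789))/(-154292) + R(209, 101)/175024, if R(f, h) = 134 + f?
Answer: 74374869242815/397129456 ≈ 1.8728e+5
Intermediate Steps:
((126651 - 209700)*(214150 + 133789))/(-154292) + R(209, 101)/175024 = ((126651 - 209700)*(214150 + 133789))/(-154292) + (134 + 209)/175024 = -83049*347939*(-1/154292) + 343*(1/175024) = -28895986011*(-1/154292) + 343/175024 = 1699763883/9076 + 343/175024 = 74374869242815/397129456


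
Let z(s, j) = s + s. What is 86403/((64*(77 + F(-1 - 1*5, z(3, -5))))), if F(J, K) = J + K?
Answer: 86403/4928 ≈ 17.533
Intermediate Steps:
z(s, j) = 2*s
86403/((64*(77 + F(-1 - 1*5, z(3, -5))))) = 86403/((64*(77 + ((-1 - 1*5) + 2*3)))) = 86403/((64*(77 + ((-1 - 5) + 6)))) = 86403/((64*(77 + (-6 + 6)))) = 86403/((64*(77 + 0))) = 86403/((64*77)) = 86403/4928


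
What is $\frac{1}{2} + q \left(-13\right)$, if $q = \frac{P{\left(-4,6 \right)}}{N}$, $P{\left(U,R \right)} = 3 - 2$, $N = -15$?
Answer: $\frac{41}{30} \approx 1.3667$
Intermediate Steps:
$P{\left(U,R \right)} = 1$
$q = - \frac{1}{15}$ ($q = 1 \frac{1}{-15} = 1 \left(- \frac{1}{15}\right) = - \frac{1}{15} \approx -0.066667$)
$\frac{1}{2} + q \left(-13\right) = \frac{1}{2} - - \frac{13}{15} = \frac{1}{2} + \frac{13}{15} = \frac{41}{30}$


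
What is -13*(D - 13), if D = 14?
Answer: -13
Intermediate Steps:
-13*(D - 13) = -13*(14 - 13) = -13*1 = -13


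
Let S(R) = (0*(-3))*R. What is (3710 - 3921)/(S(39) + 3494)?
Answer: -211/3494 ≈ -0.060389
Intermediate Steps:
S(R) = 0 (S(R) = 0*R = 0)
(3710 - 3921)/(S(39) + 3494) = (3710 - 3921)/(0 + 3494) = -211/3494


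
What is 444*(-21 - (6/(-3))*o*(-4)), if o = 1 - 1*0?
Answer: -12876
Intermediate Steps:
o = 1 (o = 1 + 0 = 1)
444*(-21 - (6/(-3))*o*(-4)) = 444*(-21 - (6/(-3))*1*(-4)) = 444*(-21 - (6*(-⅓))*1*(-4)) = 444*(-21 - (-2*1)*(-4)) = 444*(-21 - (-2)*(-4)) = 444*(-21 - 1*8) = 444*(-21 - 8) = 444*(-29) = -12876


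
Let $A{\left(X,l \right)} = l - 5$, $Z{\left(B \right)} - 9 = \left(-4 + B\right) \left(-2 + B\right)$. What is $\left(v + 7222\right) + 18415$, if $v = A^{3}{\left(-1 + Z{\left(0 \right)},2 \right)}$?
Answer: $25610$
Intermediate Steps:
$Z{\left(B \right)} = 9 + \left(-4 + B\right) \left(-2 + B\right)$
$A{\left(X,l \right)} = -5 + l$
$v = -27$ ($v = \left(-5 + 2\right)^{3} = \left(-3\right)^{3} = -27$)
$\left(v + 7222\right) + 18415 = \left(-27 + 7222\right) + 18415 = 7195 + 18415 = 25610$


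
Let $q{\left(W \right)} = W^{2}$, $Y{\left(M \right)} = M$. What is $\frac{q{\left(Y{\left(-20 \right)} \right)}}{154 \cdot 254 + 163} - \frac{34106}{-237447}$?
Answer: $\frac{478209458}{3108893571} \approx 0.15382$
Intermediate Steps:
$\frac{q{\left(Y{\left(-20 \right)} \right)}}{154 \cdot 254 + 163} - \frac{34106}{-237447} = \frac{\left(-20\right)^{2}}{154 \cdot 254 + 163} - \frac{34106}{-237447} = \frac{400}{39116 + 163} - - \frac{34106}{237447} = \frac{400}{39279} + \frac{34106}{237447} = \frac{478209458}{3108893571}$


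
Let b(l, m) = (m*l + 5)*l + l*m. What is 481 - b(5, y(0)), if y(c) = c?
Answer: 456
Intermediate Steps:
b(l, m) = l*m + l*(5 + l*m) (b(l, m) = (l*m + 5)*l + l*m = (5 + l*m)*l + l*m = l*(5 + l*m) + l*m = l*m + l*(5 + l*m))
481 - b(5, y(0)) = 481 - 5*(5 + 0 + 5*0) = 481 - 5*(5 + 0 + 0) = 481 - 5*5 = 481 - 1*25 = 481 - 25 = 456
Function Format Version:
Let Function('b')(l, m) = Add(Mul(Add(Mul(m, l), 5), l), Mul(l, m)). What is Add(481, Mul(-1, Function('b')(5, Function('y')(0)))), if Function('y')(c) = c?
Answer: 456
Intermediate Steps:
Function('b')(l, m) = Add(Mul(l, m), Mul(l, Add(5, Mul(l, m)))) (Function('b')(l, m) = Add(Mul(Add(Mul(l, m), 5), l), Mul(l, m)) = Add(Mul(Add(5, Mul(l, m)), l), Mul(l, m)) = Add(Mul(l, Add(5, Mul(l, m))), Mul(l, m)) = Add(Mul(l, m), Mul(l, Add(5, Mul(l, m)))))
Add(481, Mul(-1, Function('b')(5, Function('y')(0)))) = Add(481, Mul(-1, Mul(5, Add(5, 0, Mul(5, 0))))) = Add(481, Mul(-1, Mul(5, Add(5, 0, 0)))) = Add(481, Mul(-1, Mul(5, 5))) = Add(481, Mul(-1, 25)) = Add(481, -25) = 456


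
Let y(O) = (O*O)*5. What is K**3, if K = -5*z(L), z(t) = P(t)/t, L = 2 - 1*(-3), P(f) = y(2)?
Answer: -8000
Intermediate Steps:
y(O) = 5*O**2 (y(O) = O**2*5 = 5*O**2)
P(f) = 20 (P(f) = 5*2**2 = 5*4 = 20)
L = 5 (L = 2 + 3 = 5)
z(t) = 20/t
K = -20 (K = -100/5 = -5*4 = -20)
K**3 = (-20)**3 = -8000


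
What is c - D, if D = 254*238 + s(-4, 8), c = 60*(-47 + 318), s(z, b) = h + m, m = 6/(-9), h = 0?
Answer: -132574/3 ≈ -44191.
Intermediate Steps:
m = -⅔ (m = 6*(-⅑) = -⅔ ≈ -0.66667)
s(z, b) = -⅔ (s(z, b) = 0 - ⅔ = -⅔)
c = 16260 (c = 60*271 = 16260)
D = 181354/3 (D = 254*238 - ⅔ = 60452 - ⅔ = 181354/3 ≈ 60451.)
c - D = 16260 - 1*181354/3 = 16260 - 181354/3 = -132574/3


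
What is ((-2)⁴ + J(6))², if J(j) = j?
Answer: 484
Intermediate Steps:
((-2)⁴ + J(6))² = ((-2)⁴ + 6)² = (16 + 6)² = 22² = 484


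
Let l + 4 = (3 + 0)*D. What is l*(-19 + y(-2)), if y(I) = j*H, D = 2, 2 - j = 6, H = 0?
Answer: -38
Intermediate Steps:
j = -4 (j = 2 - 1*6 = 2 - 6 = -4)
y(I) = 0 (y(I) = -4*0 = 0)
l = 2 (l = -4 + (3 + 0)*2 = -4 + 3*2 = -4 + 6 = 2)
l*(-19 + y(-2)) = 2*(-19 + 0) = 2*(-19) = -38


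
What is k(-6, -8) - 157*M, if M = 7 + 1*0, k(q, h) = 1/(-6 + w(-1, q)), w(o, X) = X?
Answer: -13189/12 ≈ -1099.1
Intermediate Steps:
k(q, h) = 1/(-6 + q)
M = 7 (M = 7 + 0 = 7)
k(-6, -8) - 157*M = 1/(-6 - 6) - 157*7 = 1/(-12) - 1099 = -1/12 - 1099 = -13189/12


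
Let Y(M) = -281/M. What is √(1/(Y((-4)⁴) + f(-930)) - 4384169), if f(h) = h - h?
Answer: I*√346178440345/281 ≈ 2093.8*I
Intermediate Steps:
f(h) = 0
√(1/(Y((-4)⁴) + f(-930)) - 4384169) = √(1/(-281/((-4)⁴) + 0) - 4384169) = √(1/(-281/256 + 0) - 4384169) = √(1/(-281/256) - 4384169) = √(-256/281 - 4384169) = √(-1231951745/281) = I*√346178440345/281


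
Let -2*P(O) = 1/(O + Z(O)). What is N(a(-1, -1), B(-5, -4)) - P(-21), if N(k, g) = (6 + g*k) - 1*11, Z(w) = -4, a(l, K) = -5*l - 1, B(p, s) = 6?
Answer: 949/50 ≈ 18.980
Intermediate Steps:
a(l, K) = -1 - 5*l
N(k, g) = -5 + g*k (N(k, g) = (6 + g*k) - 11 = -5 + g*k)
P(O) = -1/(2*(-4 + O)) (P(O) = -1/(2*(O - 4)) = -1/(2*(-4 + O)))
N(a(-1, -1), B(-5, -4)) - P(-21) = (-5 + 6*(-1 - 5*(-1))) - (-1)/(-8 + 2*(-21)) = (-5 + 6*(-1 + 5)) - (-1)/(-8 - 42) = (-5 + 6*4) - (-1)/(-50) = (-5 + 24) - (-1)*(-1)/50 = 19 - 1*1/50 = 19 - 1/50 = 949/50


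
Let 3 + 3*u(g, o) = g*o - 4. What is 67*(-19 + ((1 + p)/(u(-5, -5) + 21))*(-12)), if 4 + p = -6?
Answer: -1005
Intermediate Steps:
p = -10 (p = -4 - 6 = -10)
u(g, o) = -7/3 + g*o/3 (u(g, o) = -1 + (g*o - 4)/3 = -1 + (-4 + g*o)/3 = -1 + (-4/3 + g*o/3) = -7/3 + g*o/3)
67*(-19 + ((1 + p)/(u(-5, -5) + 21))*(-12)) = 67*(-19 + ((1 - 10)/((-7/3 + (⅓)*(-5)*(-5)) + 21))*(-12)) = 67*(-19 - 9/((-7/3 + 25/3) + 21)*(-12)) = 67*(-19 - 9/(6 + 21)*(-12)) = 67*(-19 - 9/27*(-12)) = 67*(-19 - 9*1/27*(-12)) = 67*(-19 - ⅓*(-12)) = 67*(-19 + 4) = 67*(-15) = -1005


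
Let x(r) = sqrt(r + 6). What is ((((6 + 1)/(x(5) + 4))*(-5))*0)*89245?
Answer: 0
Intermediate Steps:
x(r) = sqrt(6 + r)
((((6 + 1)/(x(5) + 4))*(-5))*0)*89245 = ((((6 + 1)/(sqrt(6 + 5) + 4))*(-5))*0)*89245 = (((7/(sqrt(11) + 4))*(-5))*0)*89245 = (((7/(4 + sqrt(11)))*(-5))*0)*89245 = (-35/(4 + sqrt(11))*0)*89245 = 0*89245 = 0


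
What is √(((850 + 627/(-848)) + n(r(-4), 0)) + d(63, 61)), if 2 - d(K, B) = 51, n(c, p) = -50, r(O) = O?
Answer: √33719713/212 ≈ 27.391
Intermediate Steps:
d(K, B) = -49 (d(K, B) = 2 - 1*51 = 2 - 51 = -49)
√(((850 + 627/(-848)) + n(r(-4), 0)) + d(63, 61)) = √(((850 + 627/(-848)) - 50) - 49) = √(((850 + 627*(-1/848)) - 50) - 49) = √(((850 - 627/848) - 50) - 49) = √((720173/848 - 50) - 49) = √(677773/848 - 49) = √(636221/848) = √33719713/212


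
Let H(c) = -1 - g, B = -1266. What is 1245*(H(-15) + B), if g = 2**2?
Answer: -1582395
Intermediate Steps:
g = 4
H(c) = -5 (H(c) = -1 - 1*4 = -1 - 4 = -5)
1245*(H(-15) + B) = 1245*(-5 - 1266) = 1245*(-1271) = -1582395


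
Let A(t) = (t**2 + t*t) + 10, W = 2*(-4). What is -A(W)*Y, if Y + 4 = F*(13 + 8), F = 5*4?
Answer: -57408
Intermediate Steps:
F = 20
W = -8
Y = 416 (Y = -4 + 20*(13 + 8) = -4 + 20*21 = -4 + 420 = 416)
A(t) = 10 + 2*t**2 (A(t) = (t**2 + t**2) + 10 = 2*t**2 + 10 = 10 + 2*t**2)
-A(W)*Y = -(10 + 2*(-8)**2)*416 = -(10 + 2*64)*416 = -(10 + 128)*416 = -138*416 = -1*57408 = -57408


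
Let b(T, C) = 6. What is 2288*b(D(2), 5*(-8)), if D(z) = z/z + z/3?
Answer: 13728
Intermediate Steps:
D(z) = 1 + z/3 (D(z) = 1 + z*(⅓) = 1 + z/3)
2288*b(D(2), 5*(-8)) = 2288*6 = 13728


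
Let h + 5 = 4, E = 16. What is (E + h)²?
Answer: 225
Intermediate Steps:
h = -1 (h = -5 + 4 = -1)
(E + h)² = (16 - 1)² = 15² = 225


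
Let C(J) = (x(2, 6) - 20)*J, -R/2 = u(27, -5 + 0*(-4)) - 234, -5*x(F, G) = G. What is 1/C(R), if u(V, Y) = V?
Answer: -5/43884 ≈ -0.00011394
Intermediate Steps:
x(F, G) = -G/5
R = 414 (R = -2*(27 - 234) = -2*(-207) = 414)
C(J) = -106*J/5 (C(J) = (-⅕*6 - 20)*J = (-6/5 - 20)*J = -106*J/5)
1/C(R) = 1/(-106/5*414) = 1/(-43884/5) = -5/43884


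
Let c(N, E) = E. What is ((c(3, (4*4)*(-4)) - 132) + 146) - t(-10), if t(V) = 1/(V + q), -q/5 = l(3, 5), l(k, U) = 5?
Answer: -1749/35 ≈ -49.971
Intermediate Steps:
q = -25 (q = -5*5 = -25)
t(V) = 1/(-25 + V) (t(V) = 1/(V - 25) = 1/(-25 + V))
((c(3, (4*4)*(-4)) - 132) + 146) - t(-10) = (((4*4)*(-4) - 132) + 146) - 1/(-25 - 10) = ((16*(-4) - 132) + 146) - 1/(-35) = ((-64 - 132) + 146) - 1*(-1/35) = (-196 + 146) + 1/35 = -50 + 1/35 = -1749/35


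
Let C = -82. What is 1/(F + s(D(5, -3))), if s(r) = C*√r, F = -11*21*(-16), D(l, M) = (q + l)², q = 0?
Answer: 1/3286 ≈ 0.00030432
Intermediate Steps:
D(l, M) = l² (D(l, M) = (0 + l)² = l²)
F = 3696 (F = -231*(-16) = 3696)
s(r) = -82*√r
1/(F + s(D(5, -3))) = 1/(3696 - 82*√(5²)) = 1/(3696 - 82*√25) = 1/(3696 - 82*5) = 1/(3696 - 410) = 1/3286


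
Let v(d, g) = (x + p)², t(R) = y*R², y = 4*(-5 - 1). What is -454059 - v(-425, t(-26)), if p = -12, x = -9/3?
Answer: -454284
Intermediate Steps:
x = -3 (x = -9*⅓ = -3)
y = -24 (y = 4*(-6) = -24)
t(R) = -24*R²
v(d, g) = 225 (v(d, g) = (-3 - 12)² = (-15)² = 225)
-454059 - v(-425, t(-26)) = -454059 - 1*225 = -454059 - 225 = -454284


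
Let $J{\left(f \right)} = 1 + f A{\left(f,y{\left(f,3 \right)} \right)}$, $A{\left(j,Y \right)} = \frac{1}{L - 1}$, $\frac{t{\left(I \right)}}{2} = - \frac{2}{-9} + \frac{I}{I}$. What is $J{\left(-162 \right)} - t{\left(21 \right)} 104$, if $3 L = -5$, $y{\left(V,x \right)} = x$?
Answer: $- \frac{6929}{36} \approx -192.47$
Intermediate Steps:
$t{\left(I \right)} = \frac{22}{9}$ ($t{\left(I \right)} = 2 \left(- \frac{2}{-9} + \frac{I}{I}\right) = 2 \left(\left(-2\right) \left(- \frac{1}{9}\right) + 1\right) = 2 \left(\frac{2}{9} + 1\right) = 2 \cdot \frac{11}{9} = \frac{22}{9}$)
$L = - \frac{5}{3}$ ($L = \frac{1}{3} \left(-5\right) = - \frac{5}{3} \approx -1.6667$)
$A{\left(j,Y \right)} = - \frac{3}{8}$ ($A{\left(j,Y \right)} = \frac{1}{- \frac{5}{3} - 1} = \frac{1}{- \frac{8}{3}} = - \frac{3}{8}$)
$J{\left(f \right)} = 1 - \frac{3 f}{8}$ ($J{\left(f \right)} = 1 + f \left(- \frac{3}{8}\right) = 1 - \frac{3 f}{8}$)
$J{\left(-162 \right)} - t{\left(21 \right)} 104 = \left(1 - - \frac{243}{4}\right) - \frac{22}{9} \cdot 104 = \left(1 + \frac{243}{4}\right) - \frac{2288}{9} = \frac{247}{4} - \frac{2288}{9} = - \frac{6929}{36}$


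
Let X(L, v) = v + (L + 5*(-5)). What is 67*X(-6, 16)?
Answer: -1005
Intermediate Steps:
X(L, v) = -25 + L + v (X(L, v) = v + (L - 25) = v + (-25 + L) = -25 + L + v)
67*X(-6, 16) = 67*(-25 - 6 + 16) = 67*(-15) = -1005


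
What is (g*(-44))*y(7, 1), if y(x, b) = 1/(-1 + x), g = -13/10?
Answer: 143/15 ≈ 9.5333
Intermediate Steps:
g = -13/10 (g = -13*⅒ = -13/10 ≈ -1.3000)
(g*(-44))*y(7, 1) = (-13/10*(-44))/(-1 + 7) = (286/5)/6 = (286/5)*(⅙) = 143/15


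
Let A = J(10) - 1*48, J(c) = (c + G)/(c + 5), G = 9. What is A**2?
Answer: 491401/225 ≈ 2184.0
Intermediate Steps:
J(c) = (9 + c)/(5 + c) (J(c) = (c + 9)/(c + 5) = (9 + c)/(5 + c))
A = -701/15 (A = (9 + 10)/(5 + 10) - 1*48 = 19/15 - 48 = -701/15 ≈ -46.733)
A**2 = (-701/15)**2 = 491401/225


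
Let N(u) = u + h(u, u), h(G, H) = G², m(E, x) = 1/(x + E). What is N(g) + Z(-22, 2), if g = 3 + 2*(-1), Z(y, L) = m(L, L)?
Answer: 9/4 ≈ 2.2500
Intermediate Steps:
m(E, x) = 1/(E + x)
Z(y, L) = 1/(2*L) (Z(y, L) = 1/(L + L) = 1/(2*L))
g = 1 (g = 3 - 2 = 1)
N(u) = u + u²
N(g) + Z(-22, 2) = 1*(1 + 1) + (½)/2 = 1*2 + (½)*(½) = 2 + ¼ = 9/4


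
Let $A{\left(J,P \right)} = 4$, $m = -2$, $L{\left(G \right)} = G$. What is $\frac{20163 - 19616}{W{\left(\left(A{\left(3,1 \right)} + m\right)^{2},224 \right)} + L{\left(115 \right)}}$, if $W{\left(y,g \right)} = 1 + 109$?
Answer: $\frac{547}{225} \approx 2.4311$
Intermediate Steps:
$W{\left(y,g \right)} = 110$
$\frac{20163 - 19616}{W{\left(\left(A{\left(3,1 \right)} + m\right)^{2},224 \right)} + L{\left(115 \right)}} = \frac{20163 - 19616}{110 + 115} = \frac{547}{225}$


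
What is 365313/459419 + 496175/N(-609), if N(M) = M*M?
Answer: 363439873078/170389778139 ≈ 2.1330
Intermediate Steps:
N(M) = M²
365313/459419 + 496175/N(-609) = 365313/459419 + 496175/((-609)²) = 365313*(1/459419) + 496175/370881 = 365313/459419 + 496175*(1/370881) = 365313/459419 + 496175/370881 = 363439873078/170389778139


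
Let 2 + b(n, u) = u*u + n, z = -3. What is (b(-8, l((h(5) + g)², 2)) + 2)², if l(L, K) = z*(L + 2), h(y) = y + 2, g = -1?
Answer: 168688144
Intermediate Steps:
h(y) = 2 + y
l(L, K) = -6 - 3*L (l(L, K) = -3*(L + 2) = -3*(2 + L) = -6 - 3*L)
b(n, u) = -2 + n + u² (b(n, u) = -2 + (u*u + n) = -2 + (u² + n) = -2 + (n + u²) = -2 + n + u²)
(b(-8, l((h(5) + g)², 2)) + 2)² = ((-2 - 8 + (-6 - 3*((2 + 5) - 1)²)²) + 2)² = ((-2 - 8 + (-6 - 3*(7 - 1)²)²) + 2)² = ((-2 - 8 + (-6 - 3*6²)²) + 2)² = ((-2 - 8 + (-6 - 3*36)²) + 2)² = ((-2 - 8 + (-6 - 108)²) + 2)² = ((-2 - 8 + (-114)²) + 2)² = ((-2 - 8 + 12996) + 2)² = (12986 + 2)² = 12988² = 168688144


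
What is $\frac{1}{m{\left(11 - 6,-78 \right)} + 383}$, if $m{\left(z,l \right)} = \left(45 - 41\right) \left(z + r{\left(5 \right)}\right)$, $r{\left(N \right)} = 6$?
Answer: $\frac{1}{427} \approx 0.0023419$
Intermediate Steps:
$m{\left(z,l \right)} = 24 + 4 z$ ($m{\left(z,l \right)} = \left(45 - 41\right) \left(z + 6\right) = 4 \left(6 + z\right) = 24 + 4 z$)
$\frac{1}{m{\left(11 - 6,-78 \right)} + 383} = \frac{1}{\left(24 + 4 \left(11 - 6\right)\right) + 383} = \frac{1}{\left(24 + 4 \cdot 5\right) + 383} = \frac{1}{\left(24 + 20\right) + 383} = \frac{1}{44 + 383} = \frac{1}{427}$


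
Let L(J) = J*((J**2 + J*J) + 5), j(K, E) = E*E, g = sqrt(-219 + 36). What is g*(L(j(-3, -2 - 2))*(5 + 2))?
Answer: 57904*I*sqrt(183) ≈ 7.8331e+5*I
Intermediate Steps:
g = I*sqrt(183) (g = sqrt(-183) = I*sqrt(183) ≈ 13.528*I)
j(K, E) = E**2
L(J) = J*(5 + 2*J**2) (L(J) = J*((J**2 + J**2) + 5) = J*(2*J**2 + 5) = J*(5 + 2*J**2))
g*(L(j(-3, -2 - 2))*(5 + 2)) = (I*sqrt(183))*(((-2 - 2)**2*(5 + 2*((-2 - 2)**2)**2))*(5 + 2)) = (I*sqrt(183))*(((-4)**2*(5 + 2*((-4)**2)**2))*7) = (I*sqrt(183))*((16*(5 + 2*16**2))*7) = (I*sqrt(183))*((16*(5 + 2*256))*7) = (I*sqrt(183))*((16*(5 + 512))*7) = (I*sqrt(183))*((16*517)*7) = (I*sqrt(183))*(8272*7) = (I*sqrt(183))*57904 = 57904*I*sqrt(183)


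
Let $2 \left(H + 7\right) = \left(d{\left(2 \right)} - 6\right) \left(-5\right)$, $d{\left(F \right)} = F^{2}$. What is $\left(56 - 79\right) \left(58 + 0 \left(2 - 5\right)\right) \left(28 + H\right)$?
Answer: $-34684$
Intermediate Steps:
$H = -2$ ($H = -7 + \frac{\left(2^{2} - 6\right) \left(-5\right)}{2} = -7 + \frac{\left(4 - 6\right) \left(-5\right)}{2} = -7 + \frac{\left(-2\right) \left(-5\right)}{2} = -7 + \frac{1}{2} \cdot 10 = -7 + 5 = -2$)
$\left(56 - 79\right) \left(58 + 0 \left(2 - 5\right)\right) \left(28 + H\right) = \left(56 - 79\right) \left(58 + 0 \left(2 - 5\right)\right) \left(28 - 2\right) = - 23 \left(58 + 0 \left(-3\right)\right) 26 = - 23 \left(58 + 0\right) 26 = \left(-23\right) 58 \cdot 26 = \left(-1334\right) 26 = -34684$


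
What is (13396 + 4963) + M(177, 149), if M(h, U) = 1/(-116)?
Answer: 2129643/116 ≈ 18359.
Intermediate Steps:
M(h, U) = -1/116
(13396 + 4963) + M(177, 149) = (13396 + 4963) - 1/116 = 18359 - 1/116 = 2129643/116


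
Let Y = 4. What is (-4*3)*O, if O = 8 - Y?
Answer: -48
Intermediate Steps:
O = 4 (O = 8 - 1*4 = 8 - 4 = 4)
(-4*3)*O = -4*3*4 = -12*4 = -48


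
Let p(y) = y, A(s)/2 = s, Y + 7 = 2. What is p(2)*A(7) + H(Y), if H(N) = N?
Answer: 23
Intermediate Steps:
Y = -5 (Y = -7 + 2 = -5)
A(s) = 2*s
p(2)*A(7) + H(Y) = 2*(2*7) - 5 = 2*14 - 5 = 28 - 5 = 23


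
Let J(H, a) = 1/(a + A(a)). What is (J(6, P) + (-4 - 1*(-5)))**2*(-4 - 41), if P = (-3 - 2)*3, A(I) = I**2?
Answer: -44521/980 ≈ -45.430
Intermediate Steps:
P = -15 (P = -5*3 = -15)
J(H, a) = 1/(a + a**2)
(J(6, P) + (-4 - 1*(-5)))**2*(-4 - 41) = (1/((-15)*(1 - 15)) + (-4 - 1*(-5)))**2*(-4 - 41) = (-1/15/(-14) + (-4 + 5))**2*(-45) = (-1/15*(-1/14) + 1)**2*(-45) = (1/210 + 1)**2*(-45) = (211/210)**2*(-45) = (44521/44100)*(-45) = -44521/980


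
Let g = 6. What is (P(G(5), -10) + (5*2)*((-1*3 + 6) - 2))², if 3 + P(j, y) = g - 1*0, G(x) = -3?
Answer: 169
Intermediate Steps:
P(j, y) = 3 (P(j, y) = -3 + (6 - 1*0) = -3 + (6 + 0) = -3 + 6 = 3)
(P(G(5), -10) + (5*2)*((-1*3 + 6) - 2))² = (3 + (5*2)*((-1*3 + 6) - 2))² = (3 + 10*((-3 + 6) - 2))² = (3 + 10*(3 - 2))² = (3 + 10*1)² = (3 + 10)² = 13² = 169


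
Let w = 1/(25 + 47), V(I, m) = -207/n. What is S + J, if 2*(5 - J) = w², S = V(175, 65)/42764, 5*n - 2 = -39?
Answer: 20508480433/4101238656 ≈ 5.0006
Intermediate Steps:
n = -37/5 (n = ⅖ + (⅕)*(-39) = ⅖ - 39/5 = -37/5 ≈ -7.4000)
V(I, m) = 1035/37 (V(I, m) = -207/(-37/5) = -207*(-5/37) = 1035/37)
w = 1/72 ≈ 0.013889
S = 1035/1582268 (S = (1035/37)/42764 = (1035/37)*(1/42764) = 1035/1582268 ≈ 0.00065412)
J = 51839/10368 (J = 5 - (1/72)²/2 = 5 - ½*1/5184 = 5 - 1/10368 = 51839/10368 ≈ 4.9999)
S + J = 1035/1582268 + 51839/10368 = 20508480433/4101238656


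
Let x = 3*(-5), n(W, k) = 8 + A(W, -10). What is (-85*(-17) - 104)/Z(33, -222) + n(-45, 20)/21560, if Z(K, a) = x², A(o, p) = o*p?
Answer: 322389/53900 ≈ 5.9812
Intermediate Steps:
n(W, k) = 8 - 10*W (n(W, k) = 8 + W*(-10) = 8 - 10*W)
x = -15
Z(K, a) = 225 (Z(K, a) = (-15)² = 225)
(-85*(-17) - 104)/Z(33, -222) + n(-45, 20)/21560 = (-85*(-17) - 104)/225 + (8 - 10*(-45))/21560 = (1445 - 104)*(1/225) + (8 + 450)*(1/21560) = 1341*(1/225) + 458*(1/21560) = 149/25 + 229/10780 = 322389/53900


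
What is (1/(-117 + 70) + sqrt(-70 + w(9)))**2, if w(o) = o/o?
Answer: (-1 + 47*I*sqrt(69))**2/2209 ≈ -69.0 - 0.35347*I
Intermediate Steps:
w(o) = 1
(1/(-117 + 70) + sqrt(-70 + w(9)))**2 = (1/(-117 + 70) + sqrt(-70 + 1))**2 = (1/(-47) + sqrt(-69))**2 = (-1/47 + I*sqrt(69))**2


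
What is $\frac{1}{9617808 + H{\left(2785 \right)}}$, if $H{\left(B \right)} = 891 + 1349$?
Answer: $\frac{1}{9620048} \approx 1.0395 \cdot 10^{-7}$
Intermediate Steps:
$H{\left(B \right)} = 2240$
$\frac{1}{9617808 + H{\left(2785 \right)}} = \frac{1}{9617808 + 2240} = \frac{1}{9620048}$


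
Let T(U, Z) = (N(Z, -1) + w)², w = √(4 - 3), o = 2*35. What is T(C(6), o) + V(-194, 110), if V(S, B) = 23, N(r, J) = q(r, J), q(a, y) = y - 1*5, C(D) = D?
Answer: 48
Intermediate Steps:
q(a, y) = -5 + y (q(a, y) = y - 5 = -5 + y)
o = 70
N(r, J) = -5 + J
w = 1 (w = √1 = 1)
T(U, Z) = 25 (T(U, Z) = ((-5 - 1) + 1)² = (-6 + 1)² = (-5)² = 25)
T(C(6), o) + V(-194, 110) = 25 + 23 = 48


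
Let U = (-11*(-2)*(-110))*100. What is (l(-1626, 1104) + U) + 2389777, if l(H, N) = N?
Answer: 2148881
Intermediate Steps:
U = -242000 (U = (22*(-110))*100 = -2420*100 = -242000)
(l(-1626, 1104) + U) + 2389777 = (1104 - 242000) + 2389777 = -240896 + 2389777 = 2148881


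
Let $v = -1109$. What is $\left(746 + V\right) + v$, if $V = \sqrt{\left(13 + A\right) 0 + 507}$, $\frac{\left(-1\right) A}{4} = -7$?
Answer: $-363 + 13 \sqrt{3} \approx -340.48$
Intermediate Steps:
$A = 28$ ($A = \left(-4\right) \left(-7\right) = 28$)
$V = 13 \sqrt{3}$ ($V = \sqrt{\left(13 + 28\right) 0 + 507} = \sqrt{41 \cdot 0 + 507} = \sqrt{0 + 507} = \sqrt{507} = 13 \sqrt{3} \approx 22.517$)
$\left(746 + V\right) + v = \left(746 + 13 \sqrt{3}\right) - 1109 = -363 + 13 \sqrt{3}$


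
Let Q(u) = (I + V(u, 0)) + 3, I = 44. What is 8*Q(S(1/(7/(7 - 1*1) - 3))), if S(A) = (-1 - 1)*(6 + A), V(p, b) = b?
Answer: 376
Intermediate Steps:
S(A) = -12 - 2*A (S(A) = -2*(6 + A) = -12 - 2*A)
Q(u) = 47 (Q(u) = (44 + 0) + 3 = 44 + 3 = 47)
8*Q(S(1/(7/(7 - 1*1) - 3))) = 8*47 = 376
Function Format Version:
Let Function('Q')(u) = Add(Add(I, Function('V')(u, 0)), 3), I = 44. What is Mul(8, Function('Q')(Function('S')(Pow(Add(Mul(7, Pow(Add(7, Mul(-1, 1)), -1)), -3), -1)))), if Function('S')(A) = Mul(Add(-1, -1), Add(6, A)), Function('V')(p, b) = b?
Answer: 376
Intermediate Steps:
Function('S')(A) = Add(-12, Mul(-2, A)) (Function('S')(A) = Mul(-2, Add(6, A)) = Add(-12, Mul(-2, A)))
Function('Q')(u) = 47 (Function('Q')(u) = Add(Add(44, 0), 3) = Add(44, 3) = 47)
Mul(8, Function('Q')(Function('S')(Pow(Add(Mul(7, Pow(Add(7, Mul(-1, 1)), -1)), -3), -1)))) = Mul(8, 47) = 376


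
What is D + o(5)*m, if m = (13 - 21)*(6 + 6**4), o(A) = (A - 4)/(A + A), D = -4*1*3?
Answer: -5268/5 ≈ -1053.6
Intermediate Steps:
D = -12 (D = -4*3 = -12)
o(A) = (-4 + A)/(2*A) (o(A) = (-4 + A)/((2*A)) = (-4 + A)*(1/(2*A)) = (-4 + A)/(2*A))
m = -10416 (m = -8*(6 + 1296) = -8*1302 = -10416)
D + o(5)*m = -12 + ((1/2)*(-4 + 5)/5)*(-10416) = -12 + ((1/2)*(1/5)*1)*(-10416) = -12 + (1/10)*(-10416) = -12 - 5208/5 = -5268/5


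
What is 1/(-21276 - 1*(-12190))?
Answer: -1/9086 ≈ -0.00011006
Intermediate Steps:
1/(-21276 - 1*(-12190)) = 1/(-21276 + 12190) = 1/(-9086) = -1/9086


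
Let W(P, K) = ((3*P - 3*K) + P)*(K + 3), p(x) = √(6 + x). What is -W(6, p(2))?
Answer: -48 - 30*√2 ≈ -90.426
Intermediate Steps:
W(P, K) = (3 + K)*(-3*K + 4*P) (W(P, K) = ((-3*K + 3*P) + P)*(3 + K) = (-3*K + 4*P)*(3 + K) = (3 + K)*(-3*K + 4*P))
-W(6, p(2)) = -(-9*√(6 + 2) - 3*(√(6 + 2))² + 12*6 + 4*√(6 + 2)*6) = -(-18*√2 - 3*(√8)² + 72 + 4*√8*6) = -(-18*√2 - 3*(2*√2)² + 72 + 4*(2*√2)*6) = -(-18*√2 - 3*8 + 72 + 48*√2) = -(-18*√2 - 24 + 72 + 48*√2) = -(48 + 30*√2) = -48 - 30*√2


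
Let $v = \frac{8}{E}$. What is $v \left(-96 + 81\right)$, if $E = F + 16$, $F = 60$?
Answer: $- \frac{30}{19} \approx -1.5789$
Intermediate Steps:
$E = 76$ ($E = 60 + 16 = 76$)
$v = \frac{2}{19}$ ($v = \frac{8}{76} = 8 \cdot \frac{1}{76} = \frac{2}{19} \approx 0.10526$)
$v \left(-96 + 81\right) = \frac{2 \left(-96 + 81\right)}{19} = \frac{2}{19} \left(-15\right) = - \frac{30}{19}$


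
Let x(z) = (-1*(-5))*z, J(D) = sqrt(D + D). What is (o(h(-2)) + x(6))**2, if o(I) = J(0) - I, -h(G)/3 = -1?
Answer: 729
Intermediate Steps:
J(D) = sqrt(2)*sqrt(D) (J(D) = sqrt(2*D) = sqrt(2)*sqrt(D))
h(G) = 3 (h(G) = -3*(-1) = 3)
x(z) = 5*z
o(I) = -I (o(I) = sqrt(2)*sqrt(0) - I = sqrt(2)*0 - I = 0 - I = -I)
(o(h(-2)) + x(6))**2 = (-1*3 + 5*6)**2 = (-3 + 30)**2 = 27**2 = 729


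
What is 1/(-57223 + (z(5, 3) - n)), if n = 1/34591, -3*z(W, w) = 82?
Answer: -103773/5941038844 ≈ -1.7467e-5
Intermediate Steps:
z(W, w) = -82/3 (z(W, w) = -⅓*82 = -82/3)
n = 1/34591 ≈ 2.8909e-5
1/(-57223 + (z(5, 3) - n)) = 1/(-57223 + (-82/3 - 1*1/34591)) = 1/(-57223 + (-82/3 - 1/34591)) = 1/(-57223 - 2836465/103773) = 1/(-5941038844/103773) = -103773/5941038844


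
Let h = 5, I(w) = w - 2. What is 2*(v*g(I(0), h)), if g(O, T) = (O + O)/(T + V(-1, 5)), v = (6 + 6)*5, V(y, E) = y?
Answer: -120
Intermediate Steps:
I(w) = -2 + w
v = 60 (v = 12*5 = 60)
g(O, T) = 2*O/(-1 + T) (g(O, T) = (O + O)/(T - 1) = (2*O)/(-1 + T) = 2*O/(-1 + T))
2*(v*g(I(0), h)) = 2*(60*(2*(-2 + 0)/(-1 + 5))) = 2*(60*(2*(-2)/4)) = 2*(60*(2*(-2)*(¼))) = 2*(60*(-1)) = 2*(-60) = -120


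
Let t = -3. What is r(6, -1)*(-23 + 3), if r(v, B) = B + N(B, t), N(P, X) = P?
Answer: 40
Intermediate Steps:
r(v, B) = 2*B (r(v, B) = B + B = 2*B)
r(6, -1)*(-23 + 3) = (2*(-1))*(-23 + 3) = -2*(-20) = 40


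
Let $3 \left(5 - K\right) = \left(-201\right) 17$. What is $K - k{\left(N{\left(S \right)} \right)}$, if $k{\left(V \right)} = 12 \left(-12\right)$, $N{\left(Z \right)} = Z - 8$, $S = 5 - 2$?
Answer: $1288$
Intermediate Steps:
$S = 3$ ($S = 5 - 2 = 3$)
$N{\left(Z \right)} = -8 + Z$
$K = 1144$ ($K = 5 - \frac{\left(-201\right) 17}{3} = 5 - -1139 = 5 + 1139 = 1144$)
$k{\left(V \right)} = -144$
$K - k{\left(N{\left(S \right)} \right)} = 1144 - -144 = 1144 + 144 = 1288$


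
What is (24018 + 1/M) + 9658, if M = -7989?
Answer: 269037563/7989 ≈ 33676.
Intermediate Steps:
(24018 + 1/M) + 9658 = (24018 + 1/(-7989)) + 9658 = (24018 - 1/7989) + 9658 = 191879801/7989 + 9658 = 269037563/7989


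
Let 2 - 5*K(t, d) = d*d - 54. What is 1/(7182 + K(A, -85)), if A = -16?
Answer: 5/28741 ≈ 0.00017397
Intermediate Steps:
K(t, d) = 56/5 - d**2/5 (K(t, d) = 2/5 - (d*d - 54)/5 = 2/5 - (d**2 - 54)/5 = 2/5 - (-54 + d**2)/5 = 2/5 + (54/5 - d**2/5) = 56/5 - d**2/5)
1/(7182 + K(A, -85)) = 1/(7182 + (56/5 - 1/5*(-85)**2)) = 1/(7182 + (56/5 - 1/5*7225)) = 1/(7182 + (56/5 - 1445)) = 1/(7182 - 7169/5) = 1/(28741/5) = 5/28741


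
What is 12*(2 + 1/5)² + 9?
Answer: 1677/25 ≈ 67.080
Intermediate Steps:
12*(2 + 1/5)² + 9 = 12*(2 + ⅕)² + 9 = 12*(11/5)² + 9 = 12*(121/25) + 9 = 1452/25 + 9 = 1677/25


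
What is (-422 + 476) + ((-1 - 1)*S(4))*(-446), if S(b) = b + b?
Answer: 7190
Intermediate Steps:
S(b) = 2*b
(-422 + 476) + ((-1 - 1)*S(4))*(-446) = (-422 + 476) + ((-1 - 1)*(2*4))*(-446) = 54 - 2*8*(-446) = 54 - 16*(-446) = 54 + 7136 = 7190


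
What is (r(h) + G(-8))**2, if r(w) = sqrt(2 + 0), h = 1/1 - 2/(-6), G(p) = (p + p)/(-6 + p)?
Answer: 162/49 + 16*sqrt(2)/7 ≈ 6.5386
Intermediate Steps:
G(p) = 2*p/(-6 + p) (G(p) = (2*p)/(-6 + p) = 2*p/(-6 + p))
h = 4/3 (h = 1*1 - 2*(-1/6) = 1 + 1/3 = 4/3 ≈ 1.3333)
r(w) = sqrt(2)
(r(h) + G(-8))**2 = (sqrt(2) + 2*(-8)/(-6 - 8))**2 = (sqrt(2) + 2*(-8)/(-14))**2 = (sqrt(2) + 2*(-8)*(-1/14))**2 = (sqrt(2) + 8/7)**2 = (8/7 + sqrt(2))**2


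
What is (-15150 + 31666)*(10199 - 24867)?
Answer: -242256688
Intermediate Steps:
(-15150 + 31666)*(10199 - 24867) = 16516*(-14668) = -242256688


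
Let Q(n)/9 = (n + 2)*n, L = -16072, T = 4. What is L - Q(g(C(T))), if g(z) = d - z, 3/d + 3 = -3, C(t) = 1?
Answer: -64261/4 ≈ -16065.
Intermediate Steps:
d = -1/2 (d = 3/(-3 - 3) = 3/(-6) = 3*(-1/6) = -1/2 ≈ -0.50000)
g(z) = -1/2 - z
Q(n) = 9*n*(2 + n) (Q(n) = 9*((n + 2)*n) = 9*((2 + n)*n) = 9*(n*(2 + n)) = 9*n*(2 + n))
L - Q(g(C(T))) = -16072 - 9*(-1/2 - 1*1)*(2 + (-1/2 - 1*1)) = -16072 - 9*(-1/2 - 1)*(2 + (-1/2 - 1)) = -16072 - 9*(-3)*(2 - 3/2)/2 = -16072 - 9*(-3)/(2*2) = -16072 - 1*(-27/4) = -16072 + 27/4 = -64261/4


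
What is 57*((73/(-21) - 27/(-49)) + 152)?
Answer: 416366/49 ≈ 8497.3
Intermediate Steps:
57*((73/(-21) - 27/(-49)) + 152) = 57*((73*(-1/21) - 27*(-1/49)) + 152) = 57*((-73/21 + 27/49) + 152) = 57*(-430/147 + 152) = 57*(21914/147) = 416366/49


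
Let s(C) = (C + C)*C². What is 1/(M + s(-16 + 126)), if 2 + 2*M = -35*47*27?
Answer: 2/5279583 ≈ 3.7882e-7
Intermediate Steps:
s(C) = 2*C³ (s(C) = (2*C)*C² = 2*C³)
M = -44417/2 (M = -1 + (-35*47*27)/2 = -1 + (-1645*27)/2 = -1 + (½)*(-44415) = -1 - 44415/2 = -44417/2 ≈ -22209.)
1/(M + s(-16 + 126)) = 1/(-44417/2 + 2*(-16 + 126)³) = 1/(-44417/2 + 2*110³) = 1/(-44417/2 + 2*1331000) = 1/(-44417/2 + 2662000) = 1/(5279583/2) = 2/5279583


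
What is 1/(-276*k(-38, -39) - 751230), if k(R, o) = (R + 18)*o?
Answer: -1/966510 ≈ -1.0347e-6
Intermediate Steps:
k(R, o) = o*(18 + R) (k(R, o) = (18 + R)*o = o*(18 + R))
1/(-276*k(-38, -39) - 751230) = 1/(-(-10764)*(18 - 38) - 751230) = 1/(-(-10764)*(-20) - 751230) = 1/(-276*780 - 751230) = 1/(-215280 - 751230) = 1/(-966510) = -1/966510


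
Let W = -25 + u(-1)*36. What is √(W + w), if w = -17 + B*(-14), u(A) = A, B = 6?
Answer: 9*I*√2 ≈ 12.728*I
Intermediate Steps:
W = -61 (W = -25 - 1*36 = -25 - 36 = -61)
w = -101 (w = -17 + 6*(-14) = -17 - 84 = -101)
√(W + w) = √(-61 - 101) = √(-162) = 9*I*√2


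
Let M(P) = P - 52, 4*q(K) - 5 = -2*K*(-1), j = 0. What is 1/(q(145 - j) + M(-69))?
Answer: -4/189 ≈ -0.021164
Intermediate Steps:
q(K) = 5/4 + K/2 (q(K) = 5/4 + (-2*K*(-1))/4 = 5/4 + (2*K)/4 = 5/4 + K/2)
M(P) = -52 + P
1/(q(145 - j) + M(-69)) = 1/((5/4 + (145 - 1*0)/2) + (-52 - 69)) = 1/((5/4 + (145 + 0)/2) - 121) = 1/((5/4 + (½)*145) - 121) = 1/((5/4 + 145/2) - 121) = 1/(295/4 - 121) = 1/(-189/4) = -4/189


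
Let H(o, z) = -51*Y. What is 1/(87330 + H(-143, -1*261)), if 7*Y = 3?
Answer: 7/611157 ≈ 1.1454e-5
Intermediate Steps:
Y = 3/7 (Y = (1/7)*3 = 3/7 ≈ 0.42857)
H(o, z) = -153/7 (H(o, z) = -51*3/7 = -153/7)
1/(87330 + H(-143, -1*261)) = 1/(87330 - 153/7) = 1/(611157/7) = 7/611157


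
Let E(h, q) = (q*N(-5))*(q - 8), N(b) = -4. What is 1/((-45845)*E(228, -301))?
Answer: 1/17055990420 ≈ 5.8630e-11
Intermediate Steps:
E(h, q) = -4*q*(-8 + q) (E(h, q) = (q*(-4))*(q - 8) = (-4*q)*(-8 + q) = -4*q*(-8 + q))
1/((-45845)*E(228, -301)) = 1/((-45845)*((4*(-301)*(8 - 1*(-301))))) = -(-1/(1204*(8 + 301)))/45845 = -1/(45845*(4*(-301)*309)) = -1/45845/(-372036) = -1/45845*(-1/372036) = 1/17055990420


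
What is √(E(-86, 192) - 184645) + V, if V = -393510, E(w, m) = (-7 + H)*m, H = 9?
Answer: -393510 + I*√184261 ≈ -3.9351e+5 + 429.26*I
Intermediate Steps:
E(w, m) = 2*m (E(w, m) = (-7 + 9)*m = 2*m)
√(E(-86, 192) - 184645) + V = √(2*192 - 184645) - 393510 = √(384 - 184645) - 393510 = √(-184261) - 393510 = I*√184261 - 393510 = -393510 + I*√184261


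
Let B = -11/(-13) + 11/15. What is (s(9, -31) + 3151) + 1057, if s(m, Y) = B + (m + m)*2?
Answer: 827888/195 ≈ 4245.6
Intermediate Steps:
B = 308/195 (B = -11*(-1/13) + 11*(1/15) = 11/13 + 11/15 = 308/195 ≈ 1.5795)
s(m, Y) = 308/195 + 4*m (s(m, Y) = 308/195 + (m + m)*2 = 308/195 + (2*m)*2 = 308/195 + 4*m)
(s(9, -31) + 3151) + 1057 = ((308/195 + 4*9) + 3151) + 1057 = ((308/195 + 36) + 3151) + 1057 = (7328/195 + 3151) + 1057 = 621773/195 + 1057 = 827888/195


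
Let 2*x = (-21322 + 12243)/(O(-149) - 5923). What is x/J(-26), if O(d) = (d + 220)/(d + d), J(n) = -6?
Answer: -1352771/10590750 ≈ -0.12773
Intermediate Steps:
O(d) = (220 + d)/(2*d) (O(d) = (220 + d)/((2*d)) = (220 + d)*(1/(2*d)) = (220 + d)/(2*d))
x = 1352771/1765125 (x = ((-21322 + 12243)/((1/2)*(220 - 149)/(-149) - 5923))/2 = (-9079/((1/2)*(-1/149)*71 - 5923))/2 = (-9079/(-71/298 - 5923))/2 = (-9079/(-1765125/298))/2 = (-9079*(-298/1765125))/2 = (1/2)*(2705542/1765125) = 1352771/1765125 ≈ 0.76639)
x/J(-26) = (1352771/1765125)/(-6) = (1352771/1765125)*(-1/6) = -1352771/10590750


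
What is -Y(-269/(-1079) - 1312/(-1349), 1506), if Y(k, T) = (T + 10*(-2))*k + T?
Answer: -4834984020/1455571 ≈ -3321.7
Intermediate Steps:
Y(k, T) = T + k*(-20 + T) (Y(k, T) = (T - 20)*k + T = (-20 + T)*k + T = k*(-20 + T) + T = T + k*(-20 + T))
-Y(-269/(-1079) - 1312/(-1349), 1506) = -(1506 - 20*(-269/(-1079) - 1312/(-1349)) + 1506*(-269/(-1079) - 1312/(-1349))) = -(1506 - 20*(-269*(-1/1079) - 1312*(-1/1349)) + 1506*(-269*(-1/1079) - 1312*(-1/1349))) = -(1506 - 20*(269/1079 + 1312/1349) + 1506*(269/1079 + 1312/1349)) = -(1506 - 20*1778529/1455571 + 1506*(1778529/1455571)) = -(1506 - 35570580/1455571 + 2678464674/1455571) = -1*4834984020/1455571 = -4834984020/1455571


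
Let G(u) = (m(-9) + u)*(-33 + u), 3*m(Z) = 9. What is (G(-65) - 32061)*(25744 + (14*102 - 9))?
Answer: -705830555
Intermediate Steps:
m(Z) = 3 (m(Z) = (⅓)*9 = 3)
G(u) = (-33 + u)*(3 + u) (G(u) = (3 + u)*(-33 + u) = (-33 + u)*(3 + u))
(G(-65) - 32061)*(25744 + (14*102 - 9)) = ((-99 + (-65)² - 30*(-65)) - 32061)*(25744 + (14*102 - 9)) = ((-99 + 4225 + 1950) - 32061)*(25744 + (1428 - 9)) = (6076 - 32061)*(25744 + 1419) = -25985*27163 = -705830555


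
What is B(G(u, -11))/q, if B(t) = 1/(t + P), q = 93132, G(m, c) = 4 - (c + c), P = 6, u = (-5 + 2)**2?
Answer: 1/2980224 ≈ 3.3555e-7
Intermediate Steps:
u = 9 (u = (-3)**2 = 9)
G(m, c) = 4 - 2*c
B(t) = 1/(6 + t) (B(t) = 1/(t + 6) = 1/(6 + t))
B(G(u, -11))/q = 1/((6 + (4 - 2*(-11)))*93132) = (1/93132)/(6 + (4 + 22)) = (1/93132)/(6 + 26) = (1/93132)/32 = (1/32)*(1/93132) = 1/2980224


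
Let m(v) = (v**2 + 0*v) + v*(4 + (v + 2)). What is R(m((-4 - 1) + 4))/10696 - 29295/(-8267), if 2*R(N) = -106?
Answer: 44700167/12631976 ≈ 3.5387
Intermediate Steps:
m(v) = v**2 + v*(6 + v) (m(v) = (v**2 + 0) + v*(4 + (2 + v)) = v**2 + v*(6 + v))
R(N) = -53 (R(N) = (1/2)*(-106) = -53)
R(m((-4 - 1) + 4))/10696 - 29295/(-8267) = -53/10696 - 29295/(-8267) = -53*1/10696 - 29295*(-1/8267) = -53/10696 + 4185/1181 = 44700167/12631976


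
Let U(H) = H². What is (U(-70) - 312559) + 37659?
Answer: -270000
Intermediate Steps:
(U(-70) - 312559) + 37659 = ((-70)² - 312559) + 37659 = (4900 - 312559) + 37659 = -307659 + 37659 = -270000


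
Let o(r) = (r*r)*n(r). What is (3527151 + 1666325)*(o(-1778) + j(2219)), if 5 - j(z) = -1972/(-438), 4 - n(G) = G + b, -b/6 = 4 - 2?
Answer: 6450423007762917908/219 ≈ 2.9454e+16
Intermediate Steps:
b = -12 (b = -6*(4 - 2) = -6*2 = -12)
n(G) = 16 - G (n(G) = 4 - (G - 12) = 4 - (-12 + G) = 4 + (12 - G) = 16 - G)
o(r) = r²*(16 - r) (o(r) = (r*r)*(16 - r) = r²*(16 - r))
j(z) = 109/219 (j(z) = 5 - (-1972)/(-438) = 5 - (-1972)*(-1)/438 = 5 - 1*986/219 = 5 - 986/219 = 109/219)
(3527151 + 1666325)*(o(-1778) + j(2219)) = (3527151 + 1666325)*((-1778)²*(16 - 1*(-1778)) + 109/219) = 5193476*(3161284*(16 + 1778) + 109/219) = 5193476*(3161284*1794 + 109/219) = 5193476*(5671343496 + 109/219) = 5193476*(1242024225733/219) = 6450423007762917908/219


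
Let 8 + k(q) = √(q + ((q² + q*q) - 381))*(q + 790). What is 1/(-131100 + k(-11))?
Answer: -65554/8640166907 - 3895*I*√6/17280333814 ≈ -7.5871e-6 - 5.5212e-7*I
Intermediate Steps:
k(q) = -8 + √(-381 + q + 2*q²)*(790 + q) (k(q) = -8 + √(q + ((q² + q*q) - 381))*(q + 790) = -8 + √(q + ((q² + q²) - 381))*(790 + q) = -8 + √(q + (2*q² - 381))*(790 + q) = -8 + √(q + (-381 + 2*q²))*(790 + q) = -8 + √(-381 + q + 2*q²)*(790 + q))
1/(-131100 + k(-11)) = 1/(-131100 + (-8 + 790*√(-381 - 11 + 2*(-11)²) - 11*√(-381 - 11 + 2*(-11)²))) = 1/(-131100 + (-8 + 790*√(-381 - 11 + 2*121) - 11*√(-381 - 11 + 2*121))) = 1/(-131100 + (-8 + 790*√(-381 - 11 + 242) - 11*√(-381 - 11 + 242))) = 1/(-131100 + (-8 + 790*√(-150) - 55*I*√6)) = 1/(-131100 + (-8 + 790*(5*I*√6) - 55*I*√6)) = 1/(-131100 + (-8 + 3950*I*√6 - 55*I*√6)) = 1/(-131100 + (-8 + 3895*I*√6)) = 1/(-131108 + 3895*I*√6)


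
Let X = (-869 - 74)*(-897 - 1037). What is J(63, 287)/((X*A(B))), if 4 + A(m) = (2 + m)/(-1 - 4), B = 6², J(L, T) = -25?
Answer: 125/105778196 ≈ 1.1817e-6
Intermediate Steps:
B = 36
X = 1823762 (X = -943*(-1934) = 1823762)
A(m) = -22/5 - m/5 (A(m) = -4 + (2 + m)/(-1 - 4) = -4 + (2 + m)/(-5) = -4 + (2 + m)*(-⅕) = -4 + (-⅖ - m/5) = -22/5 - m/5)
J(63, 287)/((X*A(B))) = -25*1/(1823762*(-22/5 - ⅕*36)) = -25*1/(1823762*(-22/5 - 36/5)) = -25/(1823762*(-58/5)) = -25/(-105778196/5) = -25*(-5/105778196) = 125/105778196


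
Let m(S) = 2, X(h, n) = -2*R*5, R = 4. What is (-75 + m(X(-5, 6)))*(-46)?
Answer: 3358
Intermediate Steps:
X(h, n) = -40 (X(h, n) = -2*4*5 = -8*5 = -40)
(-75 + m(X(-5, 6)))*(-46) = (-75 + 2)*(-46) = -73*(-46) = 3358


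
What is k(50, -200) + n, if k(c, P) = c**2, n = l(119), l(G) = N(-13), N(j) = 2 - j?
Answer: 2515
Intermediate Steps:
l(G) = 15 (l(G) = 2 - 1*(-13) = 2 + 13 = 15)
n = 15
k(50, -200) + n = 50**2 + 15 = 2500 + 15 = 2515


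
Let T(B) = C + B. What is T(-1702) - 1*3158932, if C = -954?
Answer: -3161588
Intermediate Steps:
T(B) = -954 + B
T(-1702) - 1*3158932 = (-954 - 1702) - 1*3158932 = -2656 - 3158932 = -3161588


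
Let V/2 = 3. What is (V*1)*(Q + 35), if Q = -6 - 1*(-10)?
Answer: 234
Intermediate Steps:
V = 6 (V = 2*3 = 6)
Q = 4 (Q = -6 + 10 = 4)
(V*1)*(Q + 35) = (6*1)*(4 + 35) = 6*39 = 234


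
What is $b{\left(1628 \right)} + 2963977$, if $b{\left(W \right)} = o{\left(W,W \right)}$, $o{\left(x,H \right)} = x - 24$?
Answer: $2965581$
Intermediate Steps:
$o{\left(x,H \right)} = -24 + x$ ($o{\left(x,H \right)} = x - 24 = -24 + x$)
$b{\left(W \right)} = -24 + W$
$b{\left(1628 \right)} + 2963977 = \left(-24 + 1628\right) + 2963977 = 1604 + 2963977 = 2965581$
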